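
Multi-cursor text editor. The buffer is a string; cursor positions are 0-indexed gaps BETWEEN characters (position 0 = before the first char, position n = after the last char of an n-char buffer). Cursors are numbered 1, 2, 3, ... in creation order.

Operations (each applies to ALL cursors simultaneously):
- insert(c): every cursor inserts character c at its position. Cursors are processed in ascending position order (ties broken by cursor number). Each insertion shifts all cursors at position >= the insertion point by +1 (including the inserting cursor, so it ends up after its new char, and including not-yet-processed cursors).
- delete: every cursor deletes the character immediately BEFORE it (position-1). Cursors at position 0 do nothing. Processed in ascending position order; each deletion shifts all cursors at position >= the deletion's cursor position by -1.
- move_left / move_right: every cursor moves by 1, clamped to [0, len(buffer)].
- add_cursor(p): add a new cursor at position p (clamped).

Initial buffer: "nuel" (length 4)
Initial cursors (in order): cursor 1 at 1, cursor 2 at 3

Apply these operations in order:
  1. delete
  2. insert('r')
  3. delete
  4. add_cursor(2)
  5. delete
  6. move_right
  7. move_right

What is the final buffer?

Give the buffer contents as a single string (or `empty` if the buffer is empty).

After op 1 (delete): buffer="ul" (len 2), cursors c1@0 c2@1, authorship ..
After op 2 (insert('r')): buffer="rurl" (len 4), cursors c1@1 c2@3, authorship 1.2.
After op 3 (delete): buffer="ul" (len 2), cursors c1@0 c2@1, authorship ..
After op 4 (add_cursor(2)): buffer="ul" (len 2), cursors c1@0 c2@1 c3@2, authorship ..
After op 5 (delete): buffer="" (len 0), cursors c1@0 c2@0 c3@0, authorship 
After op 6 (move_right): buffer="" (len 0), cursors c1@0 c2@0 c3@0, authorship 
After op 7 (move_right): buffer="" (len 0), cursors c1@0 c2@0 c3@0, authorship 

Answer: empty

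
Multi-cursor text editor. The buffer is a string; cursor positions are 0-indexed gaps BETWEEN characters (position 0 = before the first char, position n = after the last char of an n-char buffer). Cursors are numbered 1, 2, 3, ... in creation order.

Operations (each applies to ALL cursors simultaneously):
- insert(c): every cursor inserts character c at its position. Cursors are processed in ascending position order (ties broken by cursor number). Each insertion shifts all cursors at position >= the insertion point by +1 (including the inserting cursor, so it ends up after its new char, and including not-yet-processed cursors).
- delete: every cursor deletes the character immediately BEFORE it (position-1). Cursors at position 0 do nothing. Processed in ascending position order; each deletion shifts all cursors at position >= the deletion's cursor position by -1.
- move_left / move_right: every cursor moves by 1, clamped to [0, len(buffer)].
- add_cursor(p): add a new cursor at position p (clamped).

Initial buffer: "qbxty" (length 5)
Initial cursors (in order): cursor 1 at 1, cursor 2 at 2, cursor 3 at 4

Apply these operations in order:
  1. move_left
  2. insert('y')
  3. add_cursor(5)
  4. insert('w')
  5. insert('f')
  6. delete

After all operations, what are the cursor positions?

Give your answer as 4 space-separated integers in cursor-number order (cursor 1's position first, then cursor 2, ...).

After op 1 (move_left): buffer="qbxty" (len 5), cursors c1@0 c2@1 c3@3, authorship .....
After op 2 (insert('y')): buffer="yqybxyty" (len 8), cursors c1@1 c2@3 c3@6, authorship 1.2..3..
After op 3 (add_cursor(5)): buffer="yqybxyty" (len 8), cursors c1@1 c2@3 c4@5 c3@6, authorship 1.2..3..
After op 4 (insert('w')): buffer="ywqywbxwywty" (len 12), cursors c1@2 c2@5 c4@8 c3@10, authorship 11.22..433..
After op 5 (insert('f')): buffer="ywfqywfbxwfywfty" (len 16), cursors c1@3 c2@7 c4@11 c3@14, authorship 111.222..44333..
After op 6 (delete): buffer="ywqywbxwywty" (len 12), cursors c1@2 c2@5 c4@8 c3@10, authorship 11.22..433..

Answer: 2 5 10 8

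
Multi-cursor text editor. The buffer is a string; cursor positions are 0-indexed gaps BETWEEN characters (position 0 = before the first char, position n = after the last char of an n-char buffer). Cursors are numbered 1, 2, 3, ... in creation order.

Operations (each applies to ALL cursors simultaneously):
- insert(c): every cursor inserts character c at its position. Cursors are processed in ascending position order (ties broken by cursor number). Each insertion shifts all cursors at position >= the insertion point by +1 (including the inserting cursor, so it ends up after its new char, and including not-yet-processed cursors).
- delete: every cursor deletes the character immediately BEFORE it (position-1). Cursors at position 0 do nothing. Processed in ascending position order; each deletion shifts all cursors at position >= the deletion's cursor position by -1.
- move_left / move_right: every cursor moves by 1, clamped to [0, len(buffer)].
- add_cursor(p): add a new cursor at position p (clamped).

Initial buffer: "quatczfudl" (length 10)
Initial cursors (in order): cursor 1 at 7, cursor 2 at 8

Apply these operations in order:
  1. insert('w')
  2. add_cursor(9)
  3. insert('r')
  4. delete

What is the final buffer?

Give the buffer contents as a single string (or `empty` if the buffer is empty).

Answer: quatczfwuwdl

Derivation:
After op 1 (insert('w')): buffer="quatczfwuwdl" (len 12), cursors c1@8 c2@10, authorship .......1.2..
After op 2 (add_cursor(9)): buffer="quatczfwuwdl" (len 12), cursors c1@8 c3@9 c2@10, authorship .......1.2..
After op 3 (insert('r')): buffer="quatczfwrurwrdl" (len 15), cursors c1@9 c3@11 c2@13, authorship .......11.322..
After op 4 (delete): buffer="quatczfwuwdl" (len 12), cursors c1@8 c3@9 c2@10, authorship .......1.2..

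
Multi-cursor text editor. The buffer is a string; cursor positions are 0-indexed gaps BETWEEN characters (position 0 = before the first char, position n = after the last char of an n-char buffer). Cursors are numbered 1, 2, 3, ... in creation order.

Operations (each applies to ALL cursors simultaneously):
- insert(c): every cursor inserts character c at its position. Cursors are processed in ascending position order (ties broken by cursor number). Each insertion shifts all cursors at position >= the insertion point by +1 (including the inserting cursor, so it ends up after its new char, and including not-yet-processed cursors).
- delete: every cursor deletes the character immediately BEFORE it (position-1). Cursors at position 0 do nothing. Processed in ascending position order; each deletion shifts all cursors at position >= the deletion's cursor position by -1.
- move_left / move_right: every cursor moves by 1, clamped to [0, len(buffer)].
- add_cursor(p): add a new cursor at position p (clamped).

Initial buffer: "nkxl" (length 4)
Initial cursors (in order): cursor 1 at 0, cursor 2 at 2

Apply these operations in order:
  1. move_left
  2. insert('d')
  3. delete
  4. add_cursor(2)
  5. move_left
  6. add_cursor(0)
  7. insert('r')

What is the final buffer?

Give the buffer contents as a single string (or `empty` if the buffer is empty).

Answer: rrrnrkxl

Derivation:
After op 1 (move_left): buffer="nkxl" (len 4), cursors c1@0 c2@1, authorship ....
After op 2 (insert('d')): buffer="dndkxl" (len 6), cursors c1@1 c2@3, authorship 1.2...
After op 3 (delete): buffer="nkxl" (len 4), cursors c1@0 c2@1, authorship ....
After op 4 (add_cursor(2)): buffer="nkxl" (len 4), cursors c1@0 c2@1 c3@2, authorship ....
After op 5 (move_left): buffer="nkxl" (len 4), cursors c1@0 c2@0 c3@1, authorship ....
After op 6 (add_cursor(0)): buffer="nkxl" (len 4), cursors c1@0 c2@0 c4@0 c3@1, authorship ....
After op 7 (insert('r')): buffer="rrrnrkxl" (len 8), cursors c1@3 c2@3 c4@3 c3@5, authorship 124.3...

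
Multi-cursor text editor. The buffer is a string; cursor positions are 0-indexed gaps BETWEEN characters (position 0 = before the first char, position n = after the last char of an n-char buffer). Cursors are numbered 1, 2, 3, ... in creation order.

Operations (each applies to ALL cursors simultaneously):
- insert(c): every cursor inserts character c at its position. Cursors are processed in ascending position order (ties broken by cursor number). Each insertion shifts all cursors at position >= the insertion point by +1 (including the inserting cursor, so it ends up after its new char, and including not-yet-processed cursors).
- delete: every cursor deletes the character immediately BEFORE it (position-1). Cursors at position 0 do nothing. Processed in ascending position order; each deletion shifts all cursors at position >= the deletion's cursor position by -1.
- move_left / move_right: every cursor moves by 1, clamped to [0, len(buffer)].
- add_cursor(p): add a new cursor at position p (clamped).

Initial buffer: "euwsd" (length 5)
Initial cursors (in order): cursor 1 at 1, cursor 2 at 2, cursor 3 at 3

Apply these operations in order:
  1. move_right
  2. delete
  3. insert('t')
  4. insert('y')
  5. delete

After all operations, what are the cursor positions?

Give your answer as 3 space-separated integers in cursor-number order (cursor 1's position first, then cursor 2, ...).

After op 1 (move_right): buffer="euwsd" (len 5), cursors c1@2 c2@3 c3@4, authorship .....
After op 2 (delete): buffer="ed" (len 2), cursors c1@1 c2@1 c3@1, authorship ..
After op 3 (insert('t')): buffer="etttd" (len 5), cursors c1@4 c2@4 c3@4, authorship .123.
After op 4 (insert('y')): buffer="etttyyyd" (len 8), cursors c1@7 c2@7 c3@7, authorship .123123.
After op 5 (delete): buffer="etttd" (len 5), cursors c1@4 c2@4 c3@4, authorship .123.

Answer: 4 4 4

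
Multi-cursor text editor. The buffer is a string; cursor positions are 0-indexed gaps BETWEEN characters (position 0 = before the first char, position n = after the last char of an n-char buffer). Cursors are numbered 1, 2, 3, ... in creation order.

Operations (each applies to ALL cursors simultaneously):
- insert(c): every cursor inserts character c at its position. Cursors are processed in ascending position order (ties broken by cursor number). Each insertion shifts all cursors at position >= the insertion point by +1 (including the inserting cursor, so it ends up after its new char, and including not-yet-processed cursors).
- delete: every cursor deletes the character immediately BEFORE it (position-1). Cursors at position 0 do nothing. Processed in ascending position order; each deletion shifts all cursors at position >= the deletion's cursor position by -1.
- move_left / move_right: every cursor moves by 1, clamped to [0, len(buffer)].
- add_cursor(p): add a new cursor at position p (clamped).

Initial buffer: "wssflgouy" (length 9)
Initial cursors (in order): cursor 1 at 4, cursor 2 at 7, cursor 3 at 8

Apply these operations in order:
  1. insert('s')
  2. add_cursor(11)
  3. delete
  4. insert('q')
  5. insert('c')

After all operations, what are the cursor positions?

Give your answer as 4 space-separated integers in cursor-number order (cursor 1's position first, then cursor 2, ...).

After op 1 (insert('s')): buffer="wssfslgosusy" (len 12), cursors c1@5 c2@9 c3@11, authorship ....1...2.3.
After op 2 (add_cursor(11)): buffer="wssfslgosusy" (len 12), cursors c1@5 c2@9 c3@11 c4@11, authorship ....1...2.3.
After op 3 (delete): buffer="wssflgoy" (len 8), cursors c1@4 c2@7 c3@7 c4@7, authorship ........
After op 4 (insert('q')): buffer="wssfqlgoqqqy" (len 12), cursors c1@5 c2@11 c3@11 c4@11, authorship ....1...234.
After op 5 (insert('c')): buffer="wssfqclgoqqqcccy" (len 16), cursors c1@6 c2@15 c3@15 c4@15, authorship ....11...234234.

Answer: 6 15 15 15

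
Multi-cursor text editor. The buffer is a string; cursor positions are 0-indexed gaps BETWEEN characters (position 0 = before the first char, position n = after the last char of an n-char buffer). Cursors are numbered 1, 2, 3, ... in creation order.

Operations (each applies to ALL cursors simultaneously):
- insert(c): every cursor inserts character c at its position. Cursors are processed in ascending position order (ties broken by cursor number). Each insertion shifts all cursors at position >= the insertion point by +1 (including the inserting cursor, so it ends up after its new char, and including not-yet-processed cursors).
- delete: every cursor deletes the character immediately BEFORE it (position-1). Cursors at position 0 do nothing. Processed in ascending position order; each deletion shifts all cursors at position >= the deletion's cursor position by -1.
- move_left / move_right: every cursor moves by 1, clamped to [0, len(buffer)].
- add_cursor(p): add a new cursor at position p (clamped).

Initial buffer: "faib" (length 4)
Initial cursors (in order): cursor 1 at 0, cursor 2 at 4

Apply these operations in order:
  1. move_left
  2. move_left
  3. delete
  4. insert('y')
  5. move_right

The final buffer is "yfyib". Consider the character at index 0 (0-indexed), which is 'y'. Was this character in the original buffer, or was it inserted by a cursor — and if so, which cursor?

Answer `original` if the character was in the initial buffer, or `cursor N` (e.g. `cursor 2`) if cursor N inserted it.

Answer: cursor 1

Derivation:
After op 1 (move_left): buffer="faib" (len 4), cursors c1@0 c2@3, authorship ....
After op 2 (move_left): buffer="faib" (len 4), cursors c1@0 c2@2, authorship ....
After op 3 (delete): buffer="fib" (len 3), cursors c1@0 c2@1, authorship ...
After op 4 (insert('y')): buffer="yfyib" (len 5), cursors c1@1 c2@3, authorship 1.2..
After op 5 (move_right): buffer="yfyib" (len 5), cursors c1@2 c2@4, authorship 1.2..
Authorship (.=original, N=cursor N): 1 . 2 . .
Index 0: author = 1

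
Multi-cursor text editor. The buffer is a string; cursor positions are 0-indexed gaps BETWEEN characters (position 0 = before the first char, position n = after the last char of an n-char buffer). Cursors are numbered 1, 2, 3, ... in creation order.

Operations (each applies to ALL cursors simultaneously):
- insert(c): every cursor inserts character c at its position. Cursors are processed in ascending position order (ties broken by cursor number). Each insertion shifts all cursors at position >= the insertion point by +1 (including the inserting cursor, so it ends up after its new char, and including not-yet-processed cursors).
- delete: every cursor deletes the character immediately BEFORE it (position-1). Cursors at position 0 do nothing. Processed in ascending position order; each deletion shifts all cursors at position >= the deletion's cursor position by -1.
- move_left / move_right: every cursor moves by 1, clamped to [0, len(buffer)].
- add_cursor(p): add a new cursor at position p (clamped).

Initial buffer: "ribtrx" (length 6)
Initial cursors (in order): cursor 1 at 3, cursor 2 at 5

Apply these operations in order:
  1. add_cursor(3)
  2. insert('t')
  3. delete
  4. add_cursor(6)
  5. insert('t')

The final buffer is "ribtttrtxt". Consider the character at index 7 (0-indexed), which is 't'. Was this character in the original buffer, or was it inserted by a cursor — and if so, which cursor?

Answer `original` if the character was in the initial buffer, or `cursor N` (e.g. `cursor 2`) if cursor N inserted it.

After op 1 (add_cursor(3)): buffer="ribtrx" (len 6), cursors c1@3 c3@3 c2@5, authorship ......
After op 2 (insert('t')): buffer="ribtttrtx" (len 9), cursors c1@5 c3@5 c2@8, authorship ...13..2.
After op 3 (delete): buffer="ribtrx" (len 6), cursors c1@3 c3@3 c2@5, authorship ......
After op 4 (add_cursor(6)): buffer="ribtrx" (len 6), cursors c1@3 c3@3 c2@5 c4@6, authorship ......
After op 5 (insert('t')): buffer="ribtttrtxt" (len 10), cursors c1@5 c3@5 c2@8 c4@10, authorship ...13..2.4
Authorship (.=original, N=cursor N): . . . 1 3 . . 2 . 4
Index 7: author = 2

Answer: cursor 2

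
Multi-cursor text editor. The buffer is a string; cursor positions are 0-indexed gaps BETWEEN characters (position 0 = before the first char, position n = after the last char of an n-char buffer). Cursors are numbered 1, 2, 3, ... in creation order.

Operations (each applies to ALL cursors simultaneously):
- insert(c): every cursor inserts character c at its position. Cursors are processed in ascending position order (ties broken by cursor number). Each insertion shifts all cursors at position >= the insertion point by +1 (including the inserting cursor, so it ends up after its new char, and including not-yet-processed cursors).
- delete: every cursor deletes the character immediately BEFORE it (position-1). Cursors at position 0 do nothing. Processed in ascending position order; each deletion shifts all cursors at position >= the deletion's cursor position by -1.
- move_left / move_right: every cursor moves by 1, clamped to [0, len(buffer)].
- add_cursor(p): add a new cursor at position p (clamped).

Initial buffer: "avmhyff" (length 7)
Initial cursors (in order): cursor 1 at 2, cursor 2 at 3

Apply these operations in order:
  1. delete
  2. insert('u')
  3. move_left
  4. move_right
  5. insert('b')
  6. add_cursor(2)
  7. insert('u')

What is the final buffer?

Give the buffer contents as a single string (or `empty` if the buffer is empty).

Answer: auuubbuuhyff

Derivation:
After op 1 (delete): buffer="ahyff" (len 5), cursors c1@1 c2@1, authorship .....
After op 2 (insert('u')): buffer="auuhyff" (len 7), cursors c1@3 c2@3, authorship .12....
After op 3 (move_left): buffer="auuhyff" (len 7), cursors c1@2 c2@2, authorship .12....
After op 4 (move_right): buffer="auuhyff" (len 7), cursors c1@3 c2@3, authorship .12....
After op 5 (insert('b')): buffer="auubbhyff" (len 9), cursors c1@5 c2@5, authorship .1212....
After op 6 (add_cursor(2)): buffer="auubbhyff" (len 9), cursors c3@2 c1@5 c2@5, authorship .1212....
After op 7 (insert('u')): buffer="auuubbuuhyff" (len 12), cursors c3@3 c1@8 c2@8, authorship .1321212....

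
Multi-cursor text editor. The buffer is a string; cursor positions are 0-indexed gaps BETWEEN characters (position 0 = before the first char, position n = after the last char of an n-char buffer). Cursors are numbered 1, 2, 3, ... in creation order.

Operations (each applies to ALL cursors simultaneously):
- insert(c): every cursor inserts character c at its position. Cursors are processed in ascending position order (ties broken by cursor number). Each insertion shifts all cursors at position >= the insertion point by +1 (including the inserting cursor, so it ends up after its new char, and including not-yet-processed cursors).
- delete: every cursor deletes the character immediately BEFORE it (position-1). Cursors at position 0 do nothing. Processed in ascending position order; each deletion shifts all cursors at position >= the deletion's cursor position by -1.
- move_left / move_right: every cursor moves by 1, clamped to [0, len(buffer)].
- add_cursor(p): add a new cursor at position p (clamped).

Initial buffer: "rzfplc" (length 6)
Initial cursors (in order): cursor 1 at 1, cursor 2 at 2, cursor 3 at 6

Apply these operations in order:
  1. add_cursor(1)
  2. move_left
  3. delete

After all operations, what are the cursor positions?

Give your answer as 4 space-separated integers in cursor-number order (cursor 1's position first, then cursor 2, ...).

Answer: 0 0 3 0

Derivation:
After op 1 (add_cursor(1)): buffer="rzfplc" (len 6), cursors c1@1 c4@1 c2@2 c3@6, authorship ......
After op 2 (move_left): buffer="rzfplc" (len 6), cursors c1@0 c4@0 c2@1 c3@5, authorship ......
After op 3 (delete): buffer="zfpc" (len 4), cursors c1@0 c2@0 c4@0 c3@3, authorship ....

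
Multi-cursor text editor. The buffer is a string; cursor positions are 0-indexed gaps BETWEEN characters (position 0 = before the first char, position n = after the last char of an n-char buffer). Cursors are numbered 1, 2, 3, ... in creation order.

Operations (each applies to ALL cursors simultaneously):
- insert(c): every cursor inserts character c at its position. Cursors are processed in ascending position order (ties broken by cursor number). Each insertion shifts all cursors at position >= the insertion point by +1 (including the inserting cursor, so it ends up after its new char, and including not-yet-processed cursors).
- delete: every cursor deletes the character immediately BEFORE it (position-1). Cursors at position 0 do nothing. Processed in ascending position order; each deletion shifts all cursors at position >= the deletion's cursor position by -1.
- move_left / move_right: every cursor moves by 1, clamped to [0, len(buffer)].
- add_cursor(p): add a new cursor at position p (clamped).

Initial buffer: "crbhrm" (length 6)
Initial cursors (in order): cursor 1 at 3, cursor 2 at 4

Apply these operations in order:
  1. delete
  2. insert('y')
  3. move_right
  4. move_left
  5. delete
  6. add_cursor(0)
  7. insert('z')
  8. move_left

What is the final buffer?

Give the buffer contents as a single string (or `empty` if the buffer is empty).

Answer: zcrzzrm

Derivation:
After op 1 (delete): buffer="crrm" (len 4), cursors c1@2 c2@2, authorship ....
After op 2 (insert('y')): buffer="cryyrm" (len 6), cursors c1@4 c2@4, authorship ..12..
After op 3 (move_right): buffer="cryyrm" (len 6), cursors c1@5 c2@5, authorship ..12..
After op 4 (move_left): buffer="cryyrm" (len 6), cursors c1@4 c2@4, authorship ..12..
After op 5 (delete): buffer="crrm" (len 4), cursors c1@2 c2@2, authorship ....
After op 6 (add_cursor(0)): buffer="crrm" (len 4), cursors c3@0 c1@2 c2@2, authorship ....
After op 7 (insert('z')): buffer="zcrzzrm" (len 7), cursors c3@1 c1@5 c2@5, authorship 3..12..
After op 8 (move_left): buffer="zcrzzrm" (len 7), cursors c3@0 c1@4 c2@4, authorship 3..12..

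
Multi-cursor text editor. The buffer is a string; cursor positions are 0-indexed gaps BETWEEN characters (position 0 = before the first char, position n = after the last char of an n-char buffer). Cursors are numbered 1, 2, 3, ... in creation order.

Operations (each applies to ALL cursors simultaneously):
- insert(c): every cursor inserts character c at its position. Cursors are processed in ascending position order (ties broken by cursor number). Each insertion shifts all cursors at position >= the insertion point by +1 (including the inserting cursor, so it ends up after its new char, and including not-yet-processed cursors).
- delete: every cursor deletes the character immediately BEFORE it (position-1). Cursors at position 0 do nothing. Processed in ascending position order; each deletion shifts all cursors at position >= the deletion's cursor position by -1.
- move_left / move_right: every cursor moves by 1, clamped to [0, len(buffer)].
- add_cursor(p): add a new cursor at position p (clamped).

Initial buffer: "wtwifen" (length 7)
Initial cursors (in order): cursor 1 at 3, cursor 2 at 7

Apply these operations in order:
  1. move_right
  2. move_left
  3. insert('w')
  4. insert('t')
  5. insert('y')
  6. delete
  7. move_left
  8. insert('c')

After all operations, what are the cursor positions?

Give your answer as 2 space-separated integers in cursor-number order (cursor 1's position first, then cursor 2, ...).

After op 1 (move_right): buffer="wtwifen" (len 7), cursors c1@4 c2@7, authorship .......
After op 2 (move_left): buffer="wtwifen" (len 7), cursors c1@3 c2@6, authorship .......
After op 3 (insert('w')): buffer="wtwwifewn" (len 9), cursors c1@4 c2@8, authorship ...1...2.
After op 4 (insert('t')): buffer="wtwwtifewtn" (len 11), cursors c1@5 c2@10, authorship ...11...22.
After op 5 (insert('y')): buffer="wtwwtyifewtyn" (len 13), cursors c1@6 c2@12, authorship ...111...222.
After op 6 (delete): buffer="wtwwtifewtn" (len 11), cursors c1@5 c2@10, authorship ...11...22.
After op 7 (move_left): buffer="wtwwtifewtn" (len 11), cursors c1@4 c2@9, authorship ...11...22.
After op 8 (insert('c')): buffer="wtwwctifewctn" (len 13), cursors c1@5 c2@11, authorship ...111...222.

Answer: 5 11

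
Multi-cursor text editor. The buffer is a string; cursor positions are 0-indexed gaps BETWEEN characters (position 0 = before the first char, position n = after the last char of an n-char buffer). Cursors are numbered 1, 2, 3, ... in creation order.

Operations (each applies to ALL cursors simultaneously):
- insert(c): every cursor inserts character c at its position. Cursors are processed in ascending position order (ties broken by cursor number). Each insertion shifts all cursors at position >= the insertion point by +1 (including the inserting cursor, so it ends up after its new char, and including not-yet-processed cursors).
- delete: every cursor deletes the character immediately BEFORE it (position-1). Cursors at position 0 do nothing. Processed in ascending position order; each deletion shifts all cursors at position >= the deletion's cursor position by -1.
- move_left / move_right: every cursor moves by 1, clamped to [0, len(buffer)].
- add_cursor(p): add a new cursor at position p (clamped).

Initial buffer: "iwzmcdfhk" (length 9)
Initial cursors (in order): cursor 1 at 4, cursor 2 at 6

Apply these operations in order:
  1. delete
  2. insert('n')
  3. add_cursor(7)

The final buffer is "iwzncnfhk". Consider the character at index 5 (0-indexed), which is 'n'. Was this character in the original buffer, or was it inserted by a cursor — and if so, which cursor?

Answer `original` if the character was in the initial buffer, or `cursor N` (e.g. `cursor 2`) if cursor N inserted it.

Answer: cursor 2

Derivation:
After op 1 (delete): buffer="iwzcfhk" (len 7), cursors c1@3 c2@4, authorship .......
After op 2 (insert('n')): buffer="iwzncnfhk" (len 9), cursors c1@4 c2@6, authorship ...1.2...
After op 3 (add_cursor(7)): buffer="iwzncnfhk" (len 9), cursors c1@4 c2@6 c3@7, authorship ...1.2...
Authorship (.=original, N=cursor N): . . . 1 . 2 . . .
Index 5: author = 2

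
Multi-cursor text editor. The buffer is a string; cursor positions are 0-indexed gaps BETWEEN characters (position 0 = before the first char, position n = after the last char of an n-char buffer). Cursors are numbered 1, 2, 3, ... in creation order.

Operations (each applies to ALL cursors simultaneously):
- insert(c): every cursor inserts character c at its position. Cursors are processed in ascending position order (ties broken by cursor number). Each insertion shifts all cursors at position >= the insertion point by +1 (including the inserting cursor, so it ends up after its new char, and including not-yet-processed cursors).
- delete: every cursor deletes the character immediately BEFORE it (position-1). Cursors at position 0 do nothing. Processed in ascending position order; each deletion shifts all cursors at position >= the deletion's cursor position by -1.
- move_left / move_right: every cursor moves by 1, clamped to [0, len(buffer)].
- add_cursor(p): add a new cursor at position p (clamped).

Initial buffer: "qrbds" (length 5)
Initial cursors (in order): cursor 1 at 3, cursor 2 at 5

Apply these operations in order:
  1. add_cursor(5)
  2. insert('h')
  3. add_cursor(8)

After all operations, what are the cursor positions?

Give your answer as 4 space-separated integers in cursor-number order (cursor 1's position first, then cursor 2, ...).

After op 1 (add_cursor(5)): buffer="qrbds" (len 5), cursors c1@3 c2@5 c3@5, authorship .....
After op 2 (insert('h')): buffer="qrbhdshh" (len 8), cursors c1@4 c2@8 c3@8, authorship ...1..23
After op 3 (add_cursor(8)): buffer="qrbhdshh" (len 8), cursors c1@4 c2@8 c3@8 c4@8, authorship ...1..23

Answer: 4 8 8 8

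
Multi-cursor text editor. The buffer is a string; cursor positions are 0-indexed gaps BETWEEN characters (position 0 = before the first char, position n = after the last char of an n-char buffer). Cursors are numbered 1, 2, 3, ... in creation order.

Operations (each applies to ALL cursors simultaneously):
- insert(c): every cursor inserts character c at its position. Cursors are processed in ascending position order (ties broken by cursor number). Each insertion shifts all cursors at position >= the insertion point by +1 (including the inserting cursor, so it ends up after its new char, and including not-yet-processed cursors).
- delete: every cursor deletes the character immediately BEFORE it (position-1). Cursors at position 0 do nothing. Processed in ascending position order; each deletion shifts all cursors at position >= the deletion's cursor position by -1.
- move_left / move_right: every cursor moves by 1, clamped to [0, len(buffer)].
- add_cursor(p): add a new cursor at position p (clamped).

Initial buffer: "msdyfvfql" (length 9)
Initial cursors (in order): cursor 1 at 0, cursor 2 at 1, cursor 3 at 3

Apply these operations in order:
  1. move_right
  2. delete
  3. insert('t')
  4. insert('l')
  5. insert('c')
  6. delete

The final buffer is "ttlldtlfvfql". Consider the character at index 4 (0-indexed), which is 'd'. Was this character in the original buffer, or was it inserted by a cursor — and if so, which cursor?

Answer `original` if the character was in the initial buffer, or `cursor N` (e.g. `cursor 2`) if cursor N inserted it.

Answer: original

Derivation:
After op 1 (move_right): buffer="msdyfvfql" (len 9), cursors c1@1 c2@2 c3@4, authorship .........
After op 2 (delete): buffer="dfvfql" (len 6), cursors c1@0 c2@0 c3@1, authorship ......
After op 3 (insert('t')): buffer="ttdtfvfql" (len 9), cursors c1@2 c2@2 c3@4, authorship 12.3.....
After op 4 (insert('l')): buffer="ttlldtlfvfql" (len 12), cursors c1@4 c2@4 c3@7, authorship 1212.33.....
After op 5 (insert('c')): buffer="ttllccdtlcfvfql" (len 15), cursors c1@6 c2@6 c3@10, authorship 121212.333.....
After op 6 (delete): buffer="ttlldtlfvfql" (len 12), cursors c1@4 c2@4 c3@7, authorship 1212.33.....
Authorship (.=original, N=cursor N): 1 2 1 2 . 3 3 . . . . .
Index 4: author = original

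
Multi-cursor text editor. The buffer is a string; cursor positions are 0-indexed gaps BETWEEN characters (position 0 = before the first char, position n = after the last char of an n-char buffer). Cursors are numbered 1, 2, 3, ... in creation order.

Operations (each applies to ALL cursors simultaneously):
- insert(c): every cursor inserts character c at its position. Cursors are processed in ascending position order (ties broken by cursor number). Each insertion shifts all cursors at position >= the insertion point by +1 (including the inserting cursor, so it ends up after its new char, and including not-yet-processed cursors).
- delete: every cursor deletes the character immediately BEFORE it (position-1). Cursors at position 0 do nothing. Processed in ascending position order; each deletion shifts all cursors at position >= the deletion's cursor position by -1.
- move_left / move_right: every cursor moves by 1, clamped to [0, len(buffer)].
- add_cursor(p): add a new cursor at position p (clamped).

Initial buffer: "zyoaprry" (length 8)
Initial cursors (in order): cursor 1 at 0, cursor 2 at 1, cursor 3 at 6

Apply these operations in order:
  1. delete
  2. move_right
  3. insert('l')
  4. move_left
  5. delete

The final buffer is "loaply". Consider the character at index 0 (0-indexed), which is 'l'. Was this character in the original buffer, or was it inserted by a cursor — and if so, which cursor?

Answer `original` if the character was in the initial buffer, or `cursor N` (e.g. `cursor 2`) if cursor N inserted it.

After op 1 (delete): buffer="yoapry" (len 6), cursors c1@0 c2@0 c3@4, authorship ......
After op 2 (move_right): buffer="yoapry" (len 6), cursors c1@1 c2@1 c3@5, authorship ......
After op 3 (insert('l')): buffer="ylloaprly" (len 9), cursors c1@3 c2@3 c3@8, authorship .12....3.
After op 4 (move_left): buffer="ylloaprly" (len 9), cursors c1@2 c2@2 c3@7, authorship .12....3.
After op 5 (delete): buffer="loaply" (len 6), cursors c1@0 c2@0 c3@4, authorship 2...3.
Authorship (.=original, N=cursor N): 2 . . . 3 .
Index 0: author = 2

Answer: cursor 2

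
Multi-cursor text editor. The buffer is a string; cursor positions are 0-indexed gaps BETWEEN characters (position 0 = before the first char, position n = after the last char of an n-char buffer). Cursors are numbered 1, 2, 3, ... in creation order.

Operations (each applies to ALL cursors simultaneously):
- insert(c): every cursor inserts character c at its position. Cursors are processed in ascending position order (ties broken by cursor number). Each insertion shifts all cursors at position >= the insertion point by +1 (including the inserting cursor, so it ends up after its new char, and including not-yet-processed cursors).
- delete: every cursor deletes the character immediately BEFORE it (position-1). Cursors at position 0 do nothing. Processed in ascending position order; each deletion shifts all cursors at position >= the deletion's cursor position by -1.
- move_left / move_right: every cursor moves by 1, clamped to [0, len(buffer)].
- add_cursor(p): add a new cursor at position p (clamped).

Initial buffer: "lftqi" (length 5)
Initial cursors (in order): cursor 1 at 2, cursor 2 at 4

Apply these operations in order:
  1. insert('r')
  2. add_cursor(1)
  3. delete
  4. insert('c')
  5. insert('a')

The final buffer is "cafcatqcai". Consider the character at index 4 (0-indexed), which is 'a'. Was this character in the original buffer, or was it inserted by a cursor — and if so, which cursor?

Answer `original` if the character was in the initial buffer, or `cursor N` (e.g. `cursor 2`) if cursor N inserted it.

After op 1 (insert('r')): buffer="lfrtqri" (len 7), cursors c1@3 c2@6, authorship ..1..2.
After op 2 (add_cursor(1)): buffer="lfrtqri" (len 7), cursors c3@1 c1@3 c2@6, authorship ..1..2.
After op 3 (delete): buffer="ftqi" (len 4), cursors c3@0 c1@1 c2@3, authorship ....
After op 4 (insert('c')): buffer="cfctqci" (len 7), cursors c3@1 c1@3 c2@6, authorship 3.1..2.
After op 5 (insert('a')): buffer="cafcatqcai" (len 10), cursors c3@2 c1@5 c2@9, authorship 33.11..22.
Authorship (.=original, N=cursor N): 3 3 . 1 1 . . 2 2 .
Index 4: author = 1

Answer: cursor 1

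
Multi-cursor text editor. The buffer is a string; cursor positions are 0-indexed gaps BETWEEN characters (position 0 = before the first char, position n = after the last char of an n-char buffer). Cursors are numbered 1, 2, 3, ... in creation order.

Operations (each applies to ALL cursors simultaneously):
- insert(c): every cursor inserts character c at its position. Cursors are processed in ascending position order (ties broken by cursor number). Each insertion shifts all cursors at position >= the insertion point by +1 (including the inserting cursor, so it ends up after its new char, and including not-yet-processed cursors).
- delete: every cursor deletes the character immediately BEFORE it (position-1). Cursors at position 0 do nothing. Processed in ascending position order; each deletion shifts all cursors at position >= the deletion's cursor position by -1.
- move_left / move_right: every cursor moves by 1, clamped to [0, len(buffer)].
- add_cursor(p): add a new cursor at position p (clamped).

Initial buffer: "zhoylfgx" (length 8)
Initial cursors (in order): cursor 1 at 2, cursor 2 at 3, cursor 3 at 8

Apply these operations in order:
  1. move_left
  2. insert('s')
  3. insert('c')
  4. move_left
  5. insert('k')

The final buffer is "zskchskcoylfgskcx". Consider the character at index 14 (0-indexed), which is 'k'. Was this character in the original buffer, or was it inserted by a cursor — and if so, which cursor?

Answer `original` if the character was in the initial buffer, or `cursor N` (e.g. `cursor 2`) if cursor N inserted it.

After op 1 (move_left): buffer="zhoylfgx" (len 8), cursors c1@1 c2@2 c3@7, authorship ........
After op 2 (insert('s')): buffer="zshsoylfgsx" (len 11), cursors c1@2 c2@4 c3@10, authorship .1.2.....3.
After op 3 (insert('c')): buffer="zschscoylfgscx" (len 14), cursors c1@3 c2@6 c3@13, authorship .11.22.....33.
After op 4 (move_left): buffer="zschscoylfgscx" (len 14), cursors c1@2 c2@5 c3@12, authorship .11.22.....33.
After op 5 (insert('k')): buffer="zskchskcoylfgskcx" (len 17), cursors c1@3 c2@7 c3@15, authorship .111.222.....333.
Authorship (.=original, N=cursor N): . 1 1 1 . 2 2 2 . . . . . 3 3 3 .
Index 14: author = 3

Answer: cursor 3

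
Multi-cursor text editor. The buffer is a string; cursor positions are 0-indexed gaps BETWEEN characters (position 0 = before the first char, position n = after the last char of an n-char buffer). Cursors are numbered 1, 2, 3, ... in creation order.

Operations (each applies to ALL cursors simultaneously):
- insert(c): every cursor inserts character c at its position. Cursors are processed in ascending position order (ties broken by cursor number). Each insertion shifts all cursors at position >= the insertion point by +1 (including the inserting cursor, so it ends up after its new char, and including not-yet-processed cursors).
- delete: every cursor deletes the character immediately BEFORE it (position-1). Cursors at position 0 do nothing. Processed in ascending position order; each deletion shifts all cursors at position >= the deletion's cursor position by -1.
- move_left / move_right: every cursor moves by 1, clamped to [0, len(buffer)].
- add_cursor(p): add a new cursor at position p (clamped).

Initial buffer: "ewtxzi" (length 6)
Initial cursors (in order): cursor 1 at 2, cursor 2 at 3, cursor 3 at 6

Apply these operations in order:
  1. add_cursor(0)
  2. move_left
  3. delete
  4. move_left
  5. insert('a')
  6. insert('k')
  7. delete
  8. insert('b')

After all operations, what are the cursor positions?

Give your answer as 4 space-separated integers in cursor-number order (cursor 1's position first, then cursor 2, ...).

After op 1 (add_cursor(0)): buffer="ewtxzi" (len 6), cursors c4@0 c1@2 c2@3 c3@6, authorship ......
After op 2 (move_left): buffer="ewtxzi" (len 6), cursors c4@0 c1@1 c2@2 c3@5, authorship ......
After op 3 (delete): buffer="txi" (len 3), cursors c1@0 c2@0 c4@0 c3@2, authorship ...
After op 4 (move_left): buffer="txi" (len 3), cursors c1@0 c2@0 c4@0 c3@1, authorship ...
After op 5 (insert('a')): buffer="aaataxi" (len 7), cursors c1@3 c2@3 c4@3 c3@5, authorship 124.3..
After op 6 (insert('k')): buffer="aaakkktakxi" (len 11), cursors c1@6 c2@6 c4@6 c3@9, authorship 124124.33..
After op 7 (delete): buffer="aaataxi" (len 7), cursors c1@3 c2@3 c4@3 c3@5, authorship 124.3..
After op 8 (insert('b')): buffer="aaabbbtabxi" (len 11), cursors c1@6 c2@6 c4@6 c3@9, authorship 124124.33..

Answer: 6 6 9 6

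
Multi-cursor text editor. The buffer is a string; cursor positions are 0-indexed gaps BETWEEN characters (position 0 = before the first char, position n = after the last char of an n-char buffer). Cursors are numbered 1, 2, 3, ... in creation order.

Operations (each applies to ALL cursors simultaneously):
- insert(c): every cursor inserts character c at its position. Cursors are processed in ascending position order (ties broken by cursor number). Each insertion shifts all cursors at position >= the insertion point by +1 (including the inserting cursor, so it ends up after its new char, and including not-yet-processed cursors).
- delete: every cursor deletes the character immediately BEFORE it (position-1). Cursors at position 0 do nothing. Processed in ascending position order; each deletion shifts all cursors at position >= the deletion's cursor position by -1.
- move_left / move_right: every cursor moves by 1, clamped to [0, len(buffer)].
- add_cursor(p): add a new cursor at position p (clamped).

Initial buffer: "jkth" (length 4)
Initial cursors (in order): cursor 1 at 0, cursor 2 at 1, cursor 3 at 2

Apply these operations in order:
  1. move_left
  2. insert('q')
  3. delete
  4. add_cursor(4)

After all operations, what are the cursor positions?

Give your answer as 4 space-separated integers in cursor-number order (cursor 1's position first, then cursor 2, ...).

Answer: 0 0 1 4

Derivation:
After op 1 (move_left): buffer="jkth" (len 4), cursors c1@0 c2@0 c3@1, authorship ....
After op 2 (insert('q')): buffer="qqjqkth" (len 7), cursors c1@2 c2@2 c3@4, authorship 12.3...
After op 3 (delete): buffer="jkth" (len 4), cursors c1@0 c2@0 c3@1, authorship ....
After op 4 (add_cursor(4)): buffer="jkth" (len 4), cursors c1@0 c2@0 c3@1 c4@4, authorship ....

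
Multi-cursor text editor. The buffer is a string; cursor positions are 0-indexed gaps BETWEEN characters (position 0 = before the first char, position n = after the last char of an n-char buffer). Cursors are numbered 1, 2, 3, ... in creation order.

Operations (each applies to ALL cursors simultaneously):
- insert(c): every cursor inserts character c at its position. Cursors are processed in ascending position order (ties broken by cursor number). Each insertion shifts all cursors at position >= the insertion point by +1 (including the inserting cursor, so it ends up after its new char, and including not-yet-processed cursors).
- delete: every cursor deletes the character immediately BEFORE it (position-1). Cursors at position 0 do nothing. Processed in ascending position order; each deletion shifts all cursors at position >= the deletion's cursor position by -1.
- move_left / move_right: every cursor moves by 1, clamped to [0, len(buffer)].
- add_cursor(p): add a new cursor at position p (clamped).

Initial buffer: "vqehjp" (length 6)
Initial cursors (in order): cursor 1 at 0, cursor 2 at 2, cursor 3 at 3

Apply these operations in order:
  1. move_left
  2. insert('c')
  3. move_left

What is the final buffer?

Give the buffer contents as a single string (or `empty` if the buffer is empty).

Answer: cvcqcehjp

Derivation:
After op 1 (move_left): buffer="vqehjp" (len 6), cursors c1@0 c2@1 c3@2, authorship ......
After op 2 (insert('c')): buffer="cvcqcehjp" (len 9), cursors c1@1 c2@3 c3@5, authorship 1.2.3....
After op 3 (move_left): buffer="cvcqcehjp" (len 9), cursors c1@0 c2@2 c3@4, authorship 1.2.3....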